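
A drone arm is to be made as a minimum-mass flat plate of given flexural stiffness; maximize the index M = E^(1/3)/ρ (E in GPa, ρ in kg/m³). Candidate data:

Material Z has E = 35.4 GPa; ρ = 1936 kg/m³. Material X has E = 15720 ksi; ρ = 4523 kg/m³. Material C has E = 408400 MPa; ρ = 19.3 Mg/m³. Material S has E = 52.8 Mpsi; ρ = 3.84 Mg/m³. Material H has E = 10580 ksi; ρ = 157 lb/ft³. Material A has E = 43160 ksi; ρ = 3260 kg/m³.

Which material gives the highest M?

Putting every candidate on a common basis:
  material Z: E = 35.40 GPa, ρ = 1936 kg/m³
  material X: E = 108.4 GPa, ρ = 4523 kg/m³
  material C: E = 408.4 GPa, ρ = 19300 kg/m³
  material S: E = 364.0 GPa, ρ = 3840 kg/m³
  material H: E = 72.95 GPa, ρ = 2515 kg/m³
  material A: E = 297.6 GPa, ρ = 3260 kg/m³
  material A: M = 2.05×10⁻³
  material S: M = 1.86×10⁻³
  material Z: M = 1.70×10⁻³
  material H: M = 1.66×10⁻³
  material X: M = 1.05×10⁻³
  material C: M = 0.384×10⁻³
Material A ranks first.

material A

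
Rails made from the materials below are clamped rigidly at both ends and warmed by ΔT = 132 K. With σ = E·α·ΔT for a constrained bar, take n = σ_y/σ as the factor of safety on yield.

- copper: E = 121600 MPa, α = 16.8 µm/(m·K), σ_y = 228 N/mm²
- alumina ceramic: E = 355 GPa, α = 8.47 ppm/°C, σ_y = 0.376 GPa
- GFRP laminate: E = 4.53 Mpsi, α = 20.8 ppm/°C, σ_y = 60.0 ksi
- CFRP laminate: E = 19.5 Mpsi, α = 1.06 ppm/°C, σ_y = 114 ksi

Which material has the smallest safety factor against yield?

copper

Per material, after unit conversion:
  copper: E = 121.6, α = 16.8, σ_y = 228.0 → σ = 270 MPa, n = 0.846
  alumina ceramic: E = 355.0, α = 8.47, σ_y = 376.0 → σ = 397 MPa, n = 0.947
  GFRP laminate: E = 31.23, α = 20.8, σ_y = 413.7 → σ = 85.8 MPa, n = 4.82
  CFRP laminate: E = 134.4, α = 1.06, σ_y = 786.0 → σ = 18.8 MPa, n = 41.8
The minimum is copper at n = 0.846.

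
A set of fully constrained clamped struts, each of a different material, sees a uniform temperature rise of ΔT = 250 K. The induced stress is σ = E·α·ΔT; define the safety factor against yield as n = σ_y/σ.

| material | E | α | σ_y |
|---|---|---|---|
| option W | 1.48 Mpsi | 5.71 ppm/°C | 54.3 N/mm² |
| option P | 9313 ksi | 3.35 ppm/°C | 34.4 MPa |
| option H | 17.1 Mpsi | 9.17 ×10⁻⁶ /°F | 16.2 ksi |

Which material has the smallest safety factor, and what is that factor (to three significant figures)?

Converting E to GPa, α to ×10⁻⁶/K, σ_y to MPa, then σ and n for each:
  option W: E = 10.20, α = 5.71, σ_y = 54.30 → σ = 14.6 MPa, n = 3.73
  option P: E = 64.21, α = 3.35, σ_y = 34.40 → σ = 53.8 MPa, n = 0.640
  option H: E = 117.9, α = 16.5, σ_y = 111.7 → σ = 487 MPa, n = 0.230
Option H has the lowest safety factor, n = 0.230.

option H, n = 0.230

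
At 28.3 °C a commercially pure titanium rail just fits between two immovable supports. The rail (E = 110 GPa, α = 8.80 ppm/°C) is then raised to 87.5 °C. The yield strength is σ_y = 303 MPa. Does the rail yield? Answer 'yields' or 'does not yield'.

does not yield

ΔT = 59.20 K. Constrained thermal stress σ = E·α·ΔT = 110.0×10³ MPa × 8.80×10⁻⁶ × 59.20 = 57.3 MPa (compressive).
Compare to σ_y = 303 MPa: σ < σ_y, so it does not yield.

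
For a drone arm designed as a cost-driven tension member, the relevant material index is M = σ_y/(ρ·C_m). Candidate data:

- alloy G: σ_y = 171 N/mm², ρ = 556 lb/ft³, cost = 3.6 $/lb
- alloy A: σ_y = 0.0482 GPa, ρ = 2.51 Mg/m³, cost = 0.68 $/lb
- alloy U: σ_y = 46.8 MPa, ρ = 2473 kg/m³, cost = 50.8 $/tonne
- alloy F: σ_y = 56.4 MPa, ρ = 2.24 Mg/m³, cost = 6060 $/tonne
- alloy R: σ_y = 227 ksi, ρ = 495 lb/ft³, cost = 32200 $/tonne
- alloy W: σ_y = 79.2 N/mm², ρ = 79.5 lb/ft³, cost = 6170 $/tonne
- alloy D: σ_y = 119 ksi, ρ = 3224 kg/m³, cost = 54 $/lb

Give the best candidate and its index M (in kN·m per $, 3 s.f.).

alloy U, M = 373 kN·m per $

Normalizing units and computing the index:
  alloy G: σ_y = 171.0 MPa, ρ = 8906 kg/m³, cost = 7.937 $/kg
  alloy A: σ_y = 48.20 MPa, ρ = 2510 kg/m³, cost = 1.499 $/kg
  alloy U: σ_y = 46.80 MPa, ρ = 2473 kg/m³, cost = 0.05080 $/kg
  alloy F: σ_y = 56.40 MPa, ρ = 2240 kg/m³, cost = 6.060 $/kg
  alloy R: σ_y = 1565 MPa, ρ = 7929 kg/m³, cost = 32.20 $/kg
  alloy W: σ_y = 79.20 MPa, ρ = 1273 kg/m³, cost = 6.170 $/kg
  alloy D: σ_y = 820.5 MPa, ρ = 3224 kg/m³, cost = 119.0 $/kg
  alloy U: M = 373 kN·m per $
  alloy A: M = 12.8 kN·m per $
  alloy W: M = 10.1 kN·m per $
  alloy R: M = 6.13 kN·m per $
  alloy F: M = 4.15 kN·m per $
  alloy G: M = 2.42 kN·m per $
  alloy D: M = 2.14 kN·m per $
Alloy U has the largest M.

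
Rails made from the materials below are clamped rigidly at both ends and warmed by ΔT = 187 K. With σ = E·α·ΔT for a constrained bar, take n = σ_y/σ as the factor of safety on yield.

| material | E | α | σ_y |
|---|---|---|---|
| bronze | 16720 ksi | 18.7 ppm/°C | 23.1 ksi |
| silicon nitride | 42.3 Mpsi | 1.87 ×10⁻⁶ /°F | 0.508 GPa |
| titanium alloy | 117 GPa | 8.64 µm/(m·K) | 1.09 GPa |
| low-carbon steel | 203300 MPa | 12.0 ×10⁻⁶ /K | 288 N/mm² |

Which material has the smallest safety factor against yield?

bronze

Per material, after unit conversion:
  bronze: E = 115.3, α = 18.7, σ_y = 159.3 → σ = 403 MPa, n = 0.395
  silicon nitride: E = 291.6, α = 3.37, σ_y = 508.0 → σ = 184 MPa, n = 2.77
  titanium alloy: E = 117.0, α = 8.64, σ_y = 1090 → σ = 189 MPa, n = 5.77
  low-carbon steel: E = 203.3, α = 12.0, σ_y = 288.0 → σ = 456 MPa, n = 0.631
The minimum is bronze at n = 0.395.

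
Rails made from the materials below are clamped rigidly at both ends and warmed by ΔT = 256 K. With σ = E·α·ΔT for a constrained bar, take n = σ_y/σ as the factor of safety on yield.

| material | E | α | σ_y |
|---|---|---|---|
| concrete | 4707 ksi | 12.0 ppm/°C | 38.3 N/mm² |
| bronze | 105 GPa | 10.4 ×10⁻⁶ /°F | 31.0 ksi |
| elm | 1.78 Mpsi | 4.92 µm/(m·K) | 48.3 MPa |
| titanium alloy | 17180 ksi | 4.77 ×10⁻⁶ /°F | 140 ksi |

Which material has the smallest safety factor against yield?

concrete

Per material, after unit conversion:
  concrete: E = 32.45, α = 12.0, σ_y = 38.30 → σ = 99.7 MPa, n = 0.384
  bronze: E = 105.0, α = 18.7, σ_y = 213.7 → σ = 503 MPa, n = 0.425
  elm: E = 12.27, α = 4.92, σ_y = 48.30 → σ = 15.5 MPa, n = 3.12
  titanium alloy: E = 118.5, α = 8.59, σ_y = 965.3 → σ = 260 MPa, n = 3.71
The minimum is concrete at n = 0.384.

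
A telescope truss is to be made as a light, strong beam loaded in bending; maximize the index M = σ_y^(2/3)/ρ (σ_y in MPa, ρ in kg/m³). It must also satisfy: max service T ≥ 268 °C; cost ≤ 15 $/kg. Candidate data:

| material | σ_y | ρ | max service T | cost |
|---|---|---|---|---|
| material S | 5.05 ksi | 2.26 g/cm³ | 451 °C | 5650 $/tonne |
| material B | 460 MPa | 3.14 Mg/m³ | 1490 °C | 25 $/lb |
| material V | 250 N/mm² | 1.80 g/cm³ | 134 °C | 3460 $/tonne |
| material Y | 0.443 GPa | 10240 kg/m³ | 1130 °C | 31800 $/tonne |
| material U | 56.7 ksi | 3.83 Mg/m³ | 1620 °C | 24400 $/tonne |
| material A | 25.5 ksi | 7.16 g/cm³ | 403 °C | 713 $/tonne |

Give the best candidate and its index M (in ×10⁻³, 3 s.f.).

Screen on constraints: max service T ≥ 268 °C; cost ≤ 15 $/kg. Survivors: material S, material A.
Putting every candidate on a common basis:
  material S: σ_y = 34.82 MPa, ρ = 2260 kg/m³
  material A: σ_y = 175.8 MPa, ρ = 7160 kg/m³
  material S: M = 4.72×10⁻³
  material A: M = 4.38×10⁻³
Material S has the largest M.

material S, M = 4.72×10⁻³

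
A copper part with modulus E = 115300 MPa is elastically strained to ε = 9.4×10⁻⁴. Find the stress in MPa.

108 MPa

E = 115300 MPa = 115.3 GPa.
σ = E·ε = 115300 MPa × 9.4×10⁻⁴ = 108 MPa.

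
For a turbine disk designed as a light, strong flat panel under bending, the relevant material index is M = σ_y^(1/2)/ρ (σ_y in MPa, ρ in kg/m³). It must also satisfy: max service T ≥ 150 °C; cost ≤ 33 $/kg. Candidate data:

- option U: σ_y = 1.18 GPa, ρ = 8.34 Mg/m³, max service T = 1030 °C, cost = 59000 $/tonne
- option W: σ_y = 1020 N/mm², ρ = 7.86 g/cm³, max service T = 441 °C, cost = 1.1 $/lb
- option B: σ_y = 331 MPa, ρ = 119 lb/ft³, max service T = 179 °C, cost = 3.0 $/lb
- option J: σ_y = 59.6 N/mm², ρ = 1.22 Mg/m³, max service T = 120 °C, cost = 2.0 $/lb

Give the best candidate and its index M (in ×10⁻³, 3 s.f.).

option B, M = 9.54×10⁻³

Screen on constraints: max service T ≥ 150 °C; cost ≤ 33 $/kg. Survivors: option W, option B.
After converting to SI:
  option W: σ_y = 1020 MPa, ρ = 7860 kg/m³
  option B: σ_y = 331.0 MPa, ρ = 1906 kg/m³
  option B: M = 9.54×10⁻³
  option W: M = 4.06×10⁻³
Highest index: option B.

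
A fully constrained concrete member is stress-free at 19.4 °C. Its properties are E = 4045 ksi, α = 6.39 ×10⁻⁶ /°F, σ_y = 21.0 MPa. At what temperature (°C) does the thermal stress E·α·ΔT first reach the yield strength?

84.9 °C

E = 4045 ksi = 27.89 GPa.
α = 6.39×10⁻⁶/°F × 9/5 = 11.5×10⁻⁶/K.
E·α·ΔT = 21.00 MPa ⇒ ΔT = 21.00 / (27.89×10³ × 11.5×10⁻⁶) = 65.46 K.
T = 19.4 + 65.46 = 84.86 °C.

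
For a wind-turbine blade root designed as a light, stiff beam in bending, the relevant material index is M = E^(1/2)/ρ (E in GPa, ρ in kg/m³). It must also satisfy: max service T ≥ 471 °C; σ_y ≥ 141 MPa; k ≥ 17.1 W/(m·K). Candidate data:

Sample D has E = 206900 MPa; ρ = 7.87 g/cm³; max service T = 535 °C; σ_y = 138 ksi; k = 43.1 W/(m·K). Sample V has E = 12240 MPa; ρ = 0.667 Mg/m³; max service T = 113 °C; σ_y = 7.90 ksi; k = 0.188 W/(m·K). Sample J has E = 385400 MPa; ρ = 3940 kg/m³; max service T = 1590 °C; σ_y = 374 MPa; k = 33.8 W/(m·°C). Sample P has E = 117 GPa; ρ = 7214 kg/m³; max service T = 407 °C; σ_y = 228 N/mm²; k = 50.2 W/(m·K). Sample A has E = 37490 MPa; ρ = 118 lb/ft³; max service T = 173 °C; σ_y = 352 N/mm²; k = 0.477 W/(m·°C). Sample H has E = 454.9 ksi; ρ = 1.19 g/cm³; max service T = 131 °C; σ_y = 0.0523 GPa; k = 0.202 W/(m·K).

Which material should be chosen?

sample J

Screen on constraints: max service T ≥ 471 °C; σ_y ≥ 141 MPa; k ≥ 17.1 W/(m·K). Survivors: sample D, sample J.
Putting every candidate on a common basis:
  sample D: E = 206.9 GPa, ρ = 7870 kg/m³
  sample J: E = 385.4 GPa, ρ = 3940 kg/m³
  sample J: M = 4.98×10⁻³
  sample D: M = 1.83×10⁻³
Highest index: sample J.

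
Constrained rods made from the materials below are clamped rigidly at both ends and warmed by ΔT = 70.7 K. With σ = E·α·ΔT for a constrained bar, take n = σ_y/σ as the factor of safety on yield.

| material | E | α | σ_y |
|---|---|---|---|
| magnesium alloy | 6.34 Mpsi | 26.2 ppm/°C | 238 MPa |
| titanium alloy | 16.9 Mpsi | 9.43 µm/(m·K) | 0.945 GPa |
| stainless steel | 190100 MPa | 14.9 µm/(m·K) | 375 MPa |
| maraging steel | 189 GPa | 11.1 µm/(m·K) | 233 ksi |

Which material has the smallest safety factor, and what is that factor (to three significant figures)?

Converting E to GPa, α to ×10⁻⁶/K, σ_y to MPa, then σ and n for each:
  magnesium alloy: E = 43.71, α = 26.2, σ_y = 238.0 → σ = 81.0 MPa, n = 2.94
  titanium alloy: E = 116.5, α = 9.43, σ_y = 945.0 → σ = 77.7 MPa, n = 12.2
  stainless steel: E = 190.1, α = 14.9, σ_y = 375.0 → σ = 200 MPa, n = 1.87
  maraging steel: E = 189.0, α = 11.1, σ_y = 1606 → σ = 148 MPa, n = 10.8
The minimum is stainless steel at n = 1.87.

stainless steel, n = 1.87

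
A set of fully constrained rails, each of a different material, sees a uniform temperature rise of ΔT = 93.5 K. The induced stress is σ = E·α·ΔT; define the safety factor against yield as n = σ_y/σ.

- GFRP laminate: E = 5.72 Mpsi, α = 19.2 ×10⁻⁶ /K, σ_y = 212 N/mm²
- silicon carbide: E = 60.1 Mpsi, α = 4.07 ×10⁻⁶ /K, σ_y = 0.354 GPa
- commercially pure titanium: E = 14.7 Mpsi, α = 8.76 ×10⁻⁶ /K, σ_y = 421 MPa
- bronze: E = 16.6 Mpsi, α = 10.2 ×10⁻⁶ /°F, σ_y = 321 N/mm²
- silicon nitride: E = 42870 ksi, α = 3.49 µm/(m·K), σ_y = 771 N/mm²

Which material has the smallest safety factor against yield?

bronze

Converting E to GPa, α to ×10⁻⁶/K, σ_y to MPa, then σ and n for each:
  GFRP laminate: E = 39.44, α = 19.2, σ_y = 212.0 → σ = 70.8 MPa, n = 2.99
  silicon carbide: E = 414.4, α = 4.07, σ_y = 354.0 → σ = 158 MPa, n = 2.24
  commercially pure titanium: E = 101.4, α = 8.76, σ_y = 421.0 → σ = 83.0 MPa, n = 5.07
  bronze: E = 114.5, α = 18.4, σ_y = 321.0 → σ = 196 MPa, n = 1.63
  silicon nitride: E = 295.6, α = 3.49, σ_y = 771.0 → σ = 96.5 MPa, n = 7.99
Bronze has the lowest safety factor, n = 1.63.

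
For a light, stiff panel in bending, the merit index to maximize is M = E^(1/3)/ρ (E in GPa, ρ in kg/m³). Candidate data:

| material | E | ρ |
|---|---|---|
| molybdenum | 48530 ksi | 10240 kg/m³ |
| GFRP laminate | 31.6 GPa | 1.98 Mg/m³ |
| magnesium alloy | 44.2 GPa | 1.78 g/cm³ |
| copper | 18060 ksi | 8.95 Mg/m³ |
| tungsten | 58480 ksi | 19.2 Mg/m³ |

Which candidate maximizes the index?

magnesium alloy

Putting every candidate on a common basis:
  molybdenum: E = 334.6 GPa, ρ = 10240 kg/m³
  GFRP laminate: E = 31.60 GPa, ρ = 1980 kg/m³
  magnesium alloy: E = 44.20 GPa, ρ = 1780 kg/m³
  copper: E = 124.5 GPa, ρ = 8950 kg/m³
  tungsten: E = 403.2 GPa, ρ = 19200 kg/m³
  magnesium alloy: M = 1.99×10⁻³
  GFRP laminate: M = 1.60×10⁻³
  molybdenum: M = 0.678×10⁻³
  copper: M = 0.558×10⁻³
  tungsten: M = 0.385×10⁻³
Magnesium alloy ranks first.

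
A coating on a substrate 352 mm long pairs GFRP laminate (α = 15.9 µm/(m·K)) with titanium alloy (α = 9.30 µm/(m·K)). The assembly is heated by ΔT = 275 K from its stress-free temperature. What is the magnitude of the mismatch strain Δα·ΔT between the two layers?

Δα = |15.9 − 9.30|×10⁻⁶/K = 6.60×10⁻⁶/K.
Mismatch strain = Δα·ΔT = 6.60×10⁻⁶ × 275.0 = 1.81×10⁻³.

1.81×10⁻³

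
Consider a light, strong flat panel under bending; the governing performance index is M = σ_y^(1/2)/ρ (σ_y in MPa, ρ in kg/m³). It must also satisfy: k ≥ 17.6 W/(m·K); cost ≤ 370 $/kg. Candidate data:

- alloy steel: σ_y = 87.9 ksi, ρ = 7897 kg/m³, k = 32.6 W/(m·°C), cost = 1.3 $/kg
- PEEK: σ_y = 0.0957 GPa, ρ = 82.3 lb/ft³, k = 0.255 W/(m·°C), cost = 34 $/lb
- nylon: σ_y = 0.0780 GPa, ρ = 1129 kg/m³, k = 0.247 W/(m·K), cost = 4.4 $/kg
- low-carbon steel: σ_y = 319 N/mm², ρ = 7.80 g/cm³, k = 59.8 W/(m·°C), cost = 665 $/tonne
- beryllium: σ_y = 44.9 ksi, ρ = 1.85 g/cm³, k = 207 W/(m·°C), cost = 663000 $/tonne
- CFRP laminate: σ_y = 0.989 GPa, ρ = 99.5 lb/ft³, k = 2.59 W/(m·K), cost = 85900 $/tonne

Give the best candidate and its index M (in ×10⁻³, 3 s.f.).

alloy steel, M = 3.12×10⁻³

Screen on constraints: k ≥ 17.6 W/(m·K); cost ≤ 370 $/kg. Survivors: alloy steel, low-carbon steel.
After converting to SI:
  alloy steel: σ_y = 606.0 MPa, ρ = 7897 kg/m³
  low-carbon steel: σ_y = 319.0 MPa, ρ = 7800 kg/m³
  alloy steel: M = 3.12×10⁻³
  low-carbon steel: M = 2.29×10⁻³
Alloy steel ranks first.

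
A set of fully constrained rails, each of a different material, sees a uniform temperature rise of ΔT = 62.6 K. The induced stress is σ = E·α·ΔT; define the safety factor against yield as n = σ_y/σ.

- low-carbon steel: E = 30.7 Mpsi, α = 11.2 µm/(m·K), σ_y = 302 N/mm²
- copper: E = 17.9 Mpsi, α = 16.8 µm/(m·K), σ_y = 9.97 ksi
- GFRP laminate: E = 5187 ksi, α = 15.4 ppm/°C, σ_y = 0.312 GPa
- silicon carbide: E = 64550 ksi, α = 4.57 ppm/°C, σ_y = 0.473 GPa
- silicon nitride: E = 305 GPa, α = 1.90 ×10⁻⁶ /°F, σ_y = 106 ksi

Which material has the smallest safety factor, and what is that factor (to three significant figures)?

copper, n = 0.530

Per material, after unit conversion:
  low-carbon steel: E = 211.7, α = 11.2, σ_y = 302.0 → σ = 148 MPa, n = 2.03
  copper: E = 123.4, α = 16.8, σ_y = 68.74 → σ = 130 MPa, n = 0.530
  GFRP laminate: E = 35.76, α = 15.4, σ_y = 312.0 → σ = 34.5 MPa, n = 9.05
  silicon carbide: E = 445.1, α = 4.57, σ_y = 473.0 → σ = 127 MPa, n = 3.71
  silicon nitride: E = 305.0, α = 3.42, σ_y = 730.8 → σ = 65.3 MPa, n = 11.2
Smallest n: copper with n = 0.530.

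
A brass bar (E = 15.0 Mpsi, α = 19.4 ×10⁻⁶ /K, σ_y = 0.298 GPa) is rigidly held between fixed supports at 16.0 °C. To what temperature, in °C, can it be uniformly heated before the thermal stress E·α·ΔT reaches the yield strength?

E = 15.0 Mpsi = 103.4 GPa.
σ_y = 0.298 GPa = 298.0 MPa.
E·α·ΔT = 298.0 MPa ⇒ ΔT = 298.0 / (103.4×10³ × 19.4×10⁻⁶) = 148.5 K.
T = 16.0 + 148.5 = 164.5 °C.

165 °C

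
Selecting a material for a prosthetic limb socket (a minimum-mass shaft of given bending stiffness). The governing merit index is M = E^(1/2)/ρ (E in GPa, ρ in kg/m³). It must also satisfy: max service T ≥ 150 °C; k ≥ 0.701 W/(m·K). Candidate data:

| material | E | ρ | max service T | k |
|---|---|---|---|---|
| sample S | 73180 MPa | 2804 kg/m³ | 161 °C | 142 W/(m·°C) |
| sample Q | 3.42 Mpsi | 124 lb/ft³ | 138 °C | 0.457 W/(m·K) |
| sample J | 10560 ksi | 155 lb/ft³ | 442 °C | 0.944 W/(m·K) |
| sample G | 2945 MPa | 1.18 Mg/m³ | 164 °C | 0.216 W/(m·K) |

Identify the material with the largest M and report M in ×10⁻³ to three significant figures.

Screen on constraints: max service T ≥ 150 °C; k ≥ 0.701 W/(m·K). Survivors: sample S, sample J.
Putting every candidate on a common basis:
  sample S: E = 73.18 GPa, ρ = 2804 kg/m³
  sample J: E = 72.81 GPa, ρ = 2483 kg/m³
  sample J: M = 3.44×10⁻³
  sample S: M = 3.05×10⁻³
The maximum is for sample J.

sample J, M = 3.44×10⁻³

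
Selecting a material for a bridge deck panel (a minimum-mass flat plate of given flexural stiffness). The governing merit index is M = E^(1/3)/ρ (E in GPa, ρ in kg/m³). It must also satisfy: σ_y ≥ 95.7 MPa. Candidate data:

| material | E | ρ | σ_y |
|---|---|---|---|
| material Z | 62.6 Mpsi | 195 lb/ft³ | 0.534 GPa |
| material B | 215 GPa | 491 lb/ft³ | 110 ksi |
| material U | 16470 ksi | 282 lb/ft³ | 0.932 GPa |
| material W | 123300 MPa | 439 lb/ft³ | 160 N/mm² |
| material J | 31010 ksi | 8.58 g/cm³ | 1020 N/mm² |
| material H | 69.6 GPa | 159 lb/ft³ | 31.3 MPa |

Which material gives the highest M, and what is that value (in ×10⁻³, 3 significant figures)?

material Z, M = 2.42×10⁻³

Screen on constraints: σ_y ≥ 95.7 MPa. Survivors: material Z, material B, material U, material W, material J.
Putting every candidate on a common basis:
  material Z: E = 431.6 GPa, ρ = 3124 kg/m³
  material B: E = 215.0 GPa, ρ = 7865 kg/m³
  material U: E = 113.6 GPa, ρ = 4517 kg/m³
  material W: E = 123.3 GPa, ρ = 7032 kg/m³
  material J: E = 213.8 GPa, ρ = 8580 kg/m³
  material Z: M = 2.42×10⁻³
  material U: M = 1.07×10⁻³
  material B: M = 0.762×10⁻³
  material W: M = 0.708×10⁻³
  material J: M = 0.697×10⁻³
Material Z ranks first.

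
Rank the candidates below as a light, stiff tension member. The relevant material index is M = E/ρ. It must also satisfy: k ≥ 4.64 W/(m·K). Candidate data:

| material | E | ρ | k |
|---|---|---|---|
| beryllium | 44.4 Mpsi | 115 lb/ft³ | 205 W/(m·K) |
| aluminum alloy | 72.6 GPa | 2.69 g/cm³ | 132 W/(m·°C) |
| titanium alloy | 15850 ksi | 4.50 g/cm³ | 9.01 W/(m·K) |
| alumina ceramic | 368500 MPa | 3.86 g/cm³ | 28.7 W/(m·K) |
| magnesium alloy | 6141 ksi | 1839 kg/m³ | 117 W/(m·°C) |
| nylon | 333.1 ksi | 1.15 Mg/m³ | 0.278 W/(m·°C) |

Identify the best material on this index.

Screen on constraints: k ≥ 4.64 W/(m·K). Survivors: beryllium, aluminum alloy, titanium alloy, alumina ceramic, magnesium alloy.
In SI units:
  beryllium: E = 306.1 GPa, ρ = 1842 kg/m³
  aluminum alloy: E = 72.60 GPa, ρ = 2690 kg/m³
  titanium alloy: E = 109.3 GPa, ρ = 4500 kg/m³
  alumina ceramic: E = 368.5 GPa, ρ = 3860 kg/m³
  magnesium alloy: E = 42.34 GPa, ρ = 1839 kg/m³
  beryllium: M = 166 MN·m/kg
  alumina ceramic: M = 95.5 MN·m/kg
  aluminum alloy: M = 27.0 MN·m/kg
  titanium alloy: M = 24.3 MN·m/kg
  magnesium alloy: M = 23.0 MN·m/kg
Beryllium ranks first.

beryllium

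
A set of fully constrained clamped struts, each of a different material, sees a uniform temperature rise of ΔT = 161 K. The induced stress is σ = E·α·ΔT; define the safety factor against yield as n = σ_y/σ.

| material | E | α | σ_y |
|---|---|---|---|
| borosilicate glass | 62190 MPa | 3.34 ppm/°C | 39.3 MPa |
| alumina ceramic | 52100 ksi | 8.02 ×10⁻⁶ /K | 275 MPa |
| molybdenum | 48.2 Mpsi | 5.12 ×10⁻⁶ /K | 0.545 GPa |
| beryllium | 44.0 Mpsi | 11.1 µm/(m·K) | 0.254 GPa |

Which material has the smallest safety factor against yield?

beryllium

Converting E to GPa, α to ×10⁻⁶/K, σ_y to MPa, then σ and n for each:
  borosilicate glass: E = 62.19, α = 3.34, σ_y = 39.30 → σ = 33.4 MPa, n = 1.18
  alumina ceramic: E = 359.2, α = 8.02, σ_y = 275.0 → σ = 464 MPa, n = 0.593
  molybdenum: E = 332.3, α = 5.12, σ_y = 545.0 → σ = 274 MPa, n = 1.99
  beryllium: E = 303.4, α = 11.1, σ_y = 254.0 → σ = 542 MPa, n = 0.469
Smallest n: beryllium with n = 0.469.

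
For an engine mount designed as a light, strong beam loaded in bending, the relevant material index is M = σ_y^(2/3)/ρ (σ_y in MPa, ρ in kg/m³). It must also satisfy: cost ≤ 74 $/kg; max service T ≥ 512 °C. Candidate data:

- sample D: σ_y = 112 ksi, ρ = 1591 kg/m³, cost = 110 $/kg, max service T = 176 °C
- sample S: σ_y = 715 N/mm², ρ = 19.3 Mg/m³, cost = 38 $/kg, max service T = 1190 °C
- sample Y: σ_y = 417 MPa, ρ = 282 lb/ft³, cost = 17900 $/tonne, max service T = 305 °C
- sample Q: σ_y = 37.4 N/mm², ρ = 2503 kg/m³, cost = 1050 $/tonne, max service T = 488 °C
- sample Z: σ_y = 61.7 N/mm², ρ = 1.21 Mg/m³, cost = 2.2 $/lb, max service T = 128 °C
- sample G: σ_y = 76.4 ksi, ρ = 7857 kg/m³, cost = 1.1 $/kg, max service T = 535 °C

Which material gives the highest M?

Screen on constraints: cost ≤ 74 $/kg; max service T ≥ 512 °C. Survivors: sample S, sample G.
Convert each candidate to consistent units, then evaluate M:
  sample S: σ_y = 715.0 MPa, ρ = 19300 kg/m³
  sample G: σ_y = 526.8 MPa, ρ = 7857 kg/m³
  sample G: M = 8.30×10⁻³
  sample S: M = 4.14×10⁻³
Highest index: sample G.

sample G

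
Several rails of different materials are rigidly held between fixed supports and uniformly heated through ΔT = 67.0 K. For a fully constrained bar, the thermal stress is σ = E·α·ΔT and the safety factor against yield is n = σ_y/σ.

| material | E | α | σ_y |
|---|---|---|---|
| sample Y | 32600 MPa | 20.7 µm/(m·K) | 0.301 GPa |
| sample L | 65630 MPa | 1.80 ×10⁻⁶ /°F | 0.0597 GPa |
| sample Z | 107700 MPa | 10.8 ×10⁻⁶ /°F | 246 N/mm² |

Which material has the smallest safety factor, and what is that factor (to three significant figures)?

Per material, after unit conversion:
  sample Y: E = 32.60, α = 20.7, σ_y = 301.0 → σ = 45.2 MPa, n = 6.66
  sample L: E = 65.63, α = 3.24, σ_y = 59.70 → σ = 14.2 MPa, n = 4.19
  sample Z: E = 107.7, α = 19.4, σ_y = 246.0 → σ = 140 MPa, n = 1.75
Smallest n: sample Z with n = 1.75.

sample Z, n = 1.75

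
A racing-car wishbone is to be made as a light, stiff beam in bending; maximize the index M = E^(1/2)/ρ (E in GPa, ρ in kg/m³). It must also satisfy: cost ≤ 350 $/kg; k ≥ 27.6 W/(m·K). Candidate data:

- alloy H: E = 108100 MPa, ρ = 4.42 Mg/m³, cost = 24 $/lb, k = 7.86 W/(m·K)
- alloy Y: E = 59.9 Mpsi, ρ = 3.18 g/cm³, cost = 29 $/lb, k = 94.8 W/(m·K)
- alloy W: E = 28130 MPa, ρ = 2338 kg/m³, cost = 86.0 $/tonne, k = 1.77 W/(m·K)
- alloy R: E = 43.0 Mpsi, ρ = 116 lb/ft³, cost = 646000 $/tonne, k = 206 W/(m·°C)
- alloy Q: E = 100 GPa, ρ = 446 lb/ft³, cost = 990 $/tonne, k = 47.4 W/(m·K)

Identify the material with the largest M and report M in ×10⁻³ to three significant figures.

alloy Y, M = 6.39×10⁻³

Screen on constraints: cost ≤ 350 $/kg; k ≥ 27.6 W/(m·K). Survivors: alloy Y, alloy Q.
Normalizing units and computing the index:
  alloy Y: E = 413.0 GPa, ρ = 3180 kg/m³
  alloy Q: E = 100.0 GPa, ρ = 7144 kg/m³
  alloy Y: M = 6.39×10⁻³
  alloy Q: M = 1.40×10⁻³
Alloy Y ranks first.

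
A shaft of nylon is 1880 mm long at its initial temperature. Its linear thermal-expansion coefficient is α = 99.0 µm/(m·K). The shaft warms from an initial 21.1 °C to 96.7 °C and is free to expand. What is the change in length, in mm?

14.1 mm

ΔT = 96.7 − 21.1 = 75.60 K.
ΔL = α·L₀·ΔT = 99.0×10⁻⁶ × 1880 mm × 75.60 K = 14.1 mm.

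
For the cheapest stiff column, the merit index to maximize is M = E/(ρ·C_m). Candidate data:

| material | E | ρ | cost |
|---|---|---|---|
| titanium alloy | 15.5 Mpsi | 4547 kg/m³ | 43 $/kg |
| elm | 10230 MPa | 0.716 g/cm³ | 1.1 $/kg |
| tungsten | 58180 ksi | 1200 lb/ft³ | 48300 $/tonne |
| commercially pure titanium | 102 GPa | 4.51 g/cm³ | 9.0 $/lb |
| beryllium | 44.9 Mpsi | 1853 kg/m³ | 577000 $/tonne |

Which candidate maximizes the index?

elm

Convert each candidate to consistent units, then evaluate M:
  titanium alloy: E = 106.9 GPa, ρ = 4547 kg/m³, cost = 43.00 $/kg
  elm: E = 10.23 GPa, ρ = 716.0 kg/m³, cost = 1.100 $/kg
  tungsten: E = 401.1 GPa, ρ = 19220 kg/m³, cost = 48.30 $/kg
  commercially pure titanium: E = 102.0 GPa, ρ = 4510 kg/m³, cost = 19.84 $/kg
  beryllium: E = 309.6 GPa, ρ = 1853 kg/m³, cost = 577.0 $/kg
  elm: M = 13.0 MN·m per $
  commercially pure titanium: M = 1.14 MN·m per $
  titanium alloy: M = 0.547 MN·m per $
  tungsten: M = 0.432 MN·m per $
  beryllium: M = 0.290 MN·m per $
The maximum is for elm.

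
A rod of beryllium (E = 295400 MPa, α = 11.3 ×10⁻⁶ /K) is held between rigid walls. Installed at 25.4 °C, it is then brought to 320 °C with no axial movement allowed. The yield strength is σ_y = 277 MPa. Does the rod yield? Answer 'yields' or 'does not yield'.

yields

E = 295400 MPa = 295.4 GPa.
ΔT = 294.6 K. Constrained thermal stress σ = E·α·ΔT = 295.4×10³ MPa × 11.3×10⁻⁶ × 294.6 = 983 MPa (compressive).
Compare to σ_y = 277 MPa: σ ≥ σ_y, so it yields.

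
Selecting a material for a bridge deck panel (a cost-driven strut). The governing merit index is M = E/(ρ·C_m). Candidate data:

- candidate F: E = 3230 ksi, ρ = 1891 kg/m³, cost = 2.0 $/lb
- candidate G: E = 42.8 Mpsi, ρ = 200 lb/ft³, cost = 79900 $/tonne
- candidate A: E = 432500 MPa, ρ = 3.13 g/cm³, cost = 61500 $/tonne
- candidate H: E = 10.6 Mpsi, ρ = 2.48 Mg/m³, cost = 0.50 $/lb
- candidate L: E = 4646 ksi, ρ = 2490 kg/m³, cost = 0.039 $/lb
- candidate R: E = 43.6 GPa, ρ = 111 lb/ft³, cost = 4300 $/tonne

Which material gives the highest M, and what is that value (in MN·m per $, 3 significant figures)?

After converting to SI:
  candidate F: E = 22.27 GPa, ρ = 1891 kg/m³, cost = 4.409 $/kg
  candidate G: E = 295.1 GPa, ρ = 3204 kg/m³, cost = 79.90 $/kg
  candidate A: E = 432.5 GPa, ρ = 3130 kg/m³, cost = 61.50 $/kg
  candidate H: E = 73.08 GPa, ρ = 2480 kg/m³, cost = 1.102 $/kg
  candidate L: E = 32.03 GPa, ρ = 2490 kg/m³, cost = 0.08598 $/kg
  candidate R: E = 43.60 GPa, ρ = 1778 kg/m³, cost = 4.300 $/kg
  candidate L: M = 150 MN·m per $
  candidate H: M = 26.7 MN·m per $
  candidate R: M = 5.70 MN·m per $
  candidate F: M = 2.67 MN·m per $
  candidate A: M = 2.25 MN·m per $
  candidate G: M = 1.15 MN·m per $
Candidate L ranks first.

candidate L, M = 150 MN·m per $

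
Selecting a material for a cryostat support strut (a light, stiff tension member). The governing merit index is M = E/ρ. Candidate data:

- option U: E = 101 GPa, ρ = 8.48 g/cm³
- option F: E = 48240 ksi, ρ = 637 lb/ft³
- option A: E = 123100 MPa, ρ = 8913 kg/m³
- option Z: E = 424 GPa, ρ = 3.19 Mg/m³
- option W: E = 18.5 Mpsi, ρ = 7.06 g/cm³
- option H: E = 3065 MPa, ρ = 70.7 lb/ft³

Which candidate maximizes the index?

Normalizing units and computing the index:
  option U: E = 101.0 GPa, ρ = 8480 kg/m³
  option F: E = 332.6 GPa, ρ = 10200 kg/m³
  option A: E = 123.1 GPa, ρ = 8913 kg/m³
  option Z: E = 424.0 GPa, ρ = 3190 kg/m³
  option W: E = 127.6 GPa, ρ = 7060 kg/m³
  option H: E = 3.065 GPa, ρ = 1133 kg/m³
  option Z: M = 133 MN·m/kg
  option F: M = 32.6 MN·m/kg
  option W: M = 18.1 MN·m/kg
  option A: M = 13.8 MN·m/kg
  option U: M = 11.9 MN·m/kg
  option H: M = 2.71 MN·m/kg
Highest index: option Z.

option Z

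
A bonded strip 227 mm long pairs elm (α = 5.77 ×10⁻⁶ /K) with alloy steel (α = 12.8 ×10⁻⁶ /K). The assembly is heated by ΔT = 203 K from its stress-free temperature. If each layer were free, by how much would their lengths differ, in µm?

Δα = |5.77 − 12.8|×10⁻⁶/K = 7.03×10⁻⁶/K.
ΔL_mismatch = Δα·L·ΔT = 7.03×10⁻⁶ × 227.0 mm × 203.0 K = 324 µm.

324 µm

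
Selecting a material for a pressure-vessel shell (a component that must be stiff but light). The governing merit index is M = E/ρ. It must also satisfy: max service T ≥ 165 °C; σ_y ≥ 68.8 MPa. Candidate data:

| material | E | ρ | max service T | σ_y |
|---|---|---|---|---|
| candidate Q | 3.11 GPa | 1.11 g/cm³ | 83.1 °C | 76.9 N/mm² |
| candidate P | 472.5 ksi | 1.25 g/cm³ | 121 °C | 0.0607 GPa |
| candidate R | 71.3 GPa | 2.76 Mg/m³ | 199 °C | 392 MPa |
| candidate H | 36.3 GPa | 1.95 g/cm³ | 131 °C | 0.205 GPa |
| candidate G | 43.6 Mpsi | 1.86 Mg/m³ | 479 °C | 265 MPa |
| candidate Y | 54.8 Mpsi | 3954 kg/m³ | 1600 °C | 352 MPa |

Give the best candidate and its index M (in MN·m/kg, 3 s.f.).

candidate G, M = 162 MN·m/kg

Screen on constraints: max service T ≥ 165 °C; σ_y ≥ 68.8 MPa. Survivors: candidate R, candidate G, candidate Y.
In SI units:
  candidate R: E = 71.30 GPa, ρ = 2760 kg/m³
  candidate G: E = 300.6 GPa, ρ = 1860 kg/m³
  candidate Y: E = 377.8 GPa, ρ = 3954 kg/m³
  candidate G: M = 162 MN·m/kg
  candidate Y: M = 95.6 MN·m/kg
  candidate R: M = 25.8 MN·m/kg
The maximum is for candidate G.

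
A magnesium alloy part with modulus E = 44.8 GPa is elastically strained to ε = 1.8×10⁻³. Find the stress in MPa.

σ = E·ε = 44800 MPa × 1.8×10⁻³ = 80.6 MPa.

80.6 MPa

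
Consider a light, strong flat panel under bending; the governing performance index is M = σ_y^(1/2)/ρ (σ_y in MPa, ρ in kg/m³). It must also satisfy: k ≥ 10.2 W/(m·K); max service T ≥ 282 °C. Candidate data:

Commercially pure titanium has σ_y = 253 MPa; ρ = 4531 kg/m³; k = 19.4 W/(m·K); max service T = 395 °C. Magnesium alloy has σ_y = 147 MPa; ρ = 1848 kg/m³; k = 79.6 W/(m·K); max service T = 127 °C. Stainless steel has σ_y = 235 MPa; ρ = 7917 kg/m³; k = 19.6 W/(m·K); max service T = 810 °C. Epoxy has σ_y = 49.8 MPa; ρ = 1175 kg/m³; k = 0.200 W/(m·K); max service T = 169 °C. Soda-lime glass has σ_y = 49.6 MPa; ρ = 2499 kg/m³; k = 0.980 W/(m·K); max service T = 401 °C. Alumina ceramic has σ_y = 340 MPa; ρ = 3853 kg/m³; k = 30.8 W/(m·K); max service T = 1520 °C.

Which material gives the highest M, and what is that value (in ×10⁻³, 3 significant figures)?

Screen on constraints: k ≥ 10.2 W/(m·K); max service T ≥ 282 °C. Survivors: commercially pure titanium, stainless steel, alumina ceramic.
Per-candidate index values:
  alumina ceramic: M = 4.79×10⁻³
  commercially pure titanium: M = 3.51×10⁻³
  stainless steel: M = 1.94×10⁻³
Alumina ceramic has the largest M.

alumina ceramic, M = 4.79×10⁻³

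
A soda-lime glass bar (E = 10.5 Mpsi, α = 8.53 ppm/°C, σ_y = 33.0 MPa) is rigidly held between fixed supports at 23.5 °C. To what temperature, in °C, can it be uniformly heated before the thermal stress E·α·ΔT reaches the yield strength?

76.9 °C

E = 10.5 Mpsi = 72.39 GPa.
E·α·ΔT = 33.00 MPa ⇒ ΔT = 33.00 / (72.39×10³ × 8.53×10⁻⁶) = 53.44 K.
T = 23.5 + 53.44 = 76.94 °C.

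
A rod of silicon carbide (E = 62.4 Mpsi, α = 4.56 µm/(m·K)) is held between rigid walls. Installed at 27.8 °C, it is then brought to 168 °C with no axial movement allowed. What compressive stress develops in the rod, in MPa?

E = 62.4 Mpsi = 430.2 GPa.
ΔT = 140.2 K. Constrained thermal stress σ = E·α·ΔT = 430.2×10³ MPa × 4.56×10⁻⁶ × 140.2 = 275 MPa (compressive).

275 MPa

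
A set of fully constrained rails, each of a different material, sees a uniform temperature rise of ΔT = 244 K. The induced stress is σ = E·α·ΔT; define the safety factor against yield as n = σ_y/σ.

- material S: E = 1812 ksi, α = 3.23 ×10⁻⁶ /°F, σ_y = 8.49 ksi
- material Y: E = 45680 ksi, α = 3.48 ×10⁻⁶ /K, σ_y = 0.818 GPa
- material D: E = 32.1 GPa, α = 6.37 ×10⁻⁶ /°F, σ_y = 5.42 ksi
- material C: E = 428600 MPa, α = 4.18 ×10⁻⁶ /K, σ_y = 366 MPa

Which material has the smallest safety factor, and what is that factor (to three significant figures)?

material D, n = 0.416

Converting E to GPa, α to ×10⁻⁶/K, σ_y to MPa, then σ and n for each:
  material S: E = 12.49, α = 5.81, σ_y = 58.54 → σ = 17.7 MPa, n = 3.30
  material Y: E = 315.0, α = 3.48, σ_y = 818.0 → σ = 267 MPa, n = 3.06
  material D: E = 32.10, α = 11.5, σ_y = 37.37 → σ = 89.8 MPa, n = 0.416
  material C: E = 428.6, α = 4.18, σ_y = 366.0 → σ = 437 MPa, n = 0.837
Material D has the lowest safety factor, n = 0.416.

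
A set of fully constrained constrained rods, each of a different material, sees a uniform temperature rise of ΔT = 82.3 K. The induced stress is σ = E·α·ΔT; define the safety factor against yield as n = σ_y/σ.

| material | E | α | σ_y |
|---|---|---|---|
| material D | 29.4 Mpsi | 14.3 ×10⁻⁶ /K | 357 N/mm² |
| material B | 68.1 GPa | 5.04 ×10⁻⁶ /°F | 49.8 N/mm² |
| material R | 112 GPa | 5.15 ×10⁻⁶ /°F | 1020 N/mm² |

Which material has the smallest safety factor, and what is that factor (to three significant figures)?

With everything in SI (GPa, ×10⁻⁶/K, MPa):
  material D: E = 202.7, α = 14.3, σ_y = 357.0 → σ = 239 MPa, n = 1.50
  material B: E = 68.10, α = 9.07, σ_y = 49.80 → σ = 50.8 MPa, n = 0.979
  material R: E = 112.0, α = 9.27, σ_y = 1020 → σ = 85.4 MPa, n = 11.9
Smallest n: material B with n = 0.979.

material B, n = 0.979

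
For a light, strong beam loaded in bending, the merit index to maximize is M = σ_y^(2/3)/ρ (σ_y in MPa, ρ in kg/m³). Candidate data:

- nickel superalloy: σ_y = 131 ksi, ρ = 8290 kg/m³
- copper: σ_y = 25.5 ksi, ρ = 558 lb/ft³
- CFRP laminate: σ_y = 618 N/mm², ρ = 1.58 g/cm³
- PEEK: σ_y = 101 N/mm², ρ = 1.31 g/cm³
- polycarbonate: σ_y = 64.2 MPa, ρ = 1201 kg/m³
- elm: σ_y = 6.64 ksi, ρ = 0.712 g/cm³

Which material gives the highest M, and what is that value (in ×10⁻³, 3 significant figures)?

Normalizing units and computing the index:
  nickel superalloy: σ_y = 903.2 MPa, ρ = 8290 kg/m³
  copper: σ_y = 175.8 MPa, ρ = 8938 kg/m³
  CFRP laminate: σ_y = 618.0 MPa, ρ = 1580 kg/m³
  PEEK: σ_y = 101.0 MPa, ρ = 1310 kg/m³
  polycarbonate: σ_y = 64.20 MPa, ρ = 1201 kg/m³
  elm: σ_y = 45.78 MPa, ρ = 712.0 kg/m³
  CFRP laminate: M = 45.9×10⁻³
  elm: M = 18.0×10⁻³
  PEEK: M = 16.6×10⁻³
  polycarbonate: M = 13.3×10⁻³
  nickel superalloy: M = 11.3×10⁻³
  copper: M = 3.51×10⁻³
CFRP laminate ranks first.

CFRP laminate, M = 45.9×10⁻³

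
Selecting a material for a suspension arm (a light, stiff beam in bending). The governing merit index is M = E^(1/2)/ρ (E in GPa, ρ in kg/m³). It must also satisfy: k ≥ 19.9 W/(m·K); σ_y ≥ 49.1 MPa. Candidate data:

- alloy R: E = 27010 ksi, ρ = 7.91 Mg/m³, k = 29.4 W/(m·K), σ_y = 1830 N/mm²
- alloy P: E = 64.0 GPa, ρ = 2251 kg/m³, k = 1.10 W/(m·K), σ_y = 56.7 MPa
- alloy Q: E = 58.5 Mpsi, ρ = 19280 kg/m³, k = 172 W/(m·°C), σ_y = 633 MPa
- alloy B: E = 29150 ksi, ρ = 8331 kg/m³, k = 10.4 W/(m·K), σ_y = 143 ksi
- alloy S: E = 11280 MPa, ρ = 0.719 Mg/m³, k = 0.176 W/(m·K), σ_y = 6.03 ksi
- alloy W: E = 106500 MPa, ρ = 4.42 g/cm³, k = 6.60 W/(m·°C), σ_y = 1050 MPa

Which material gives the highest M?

alloy R

Screen on constraints: k ≥ 19.9 W/(m·K); σ_y ≥ 49.1 MPa. Survivors: alloy R, alloy Q.
After converting to SI:
  alloy R: E = 186.2 GPa, ρ = 7910 kg/m³
  alloy Q: E = 403.3 GPa, ρ = 19280 kg/m³
  alloy R: M = 1.73×10⁻³
  alloy Q: M = 1.04×10⁻³
Alloy R has the largest M.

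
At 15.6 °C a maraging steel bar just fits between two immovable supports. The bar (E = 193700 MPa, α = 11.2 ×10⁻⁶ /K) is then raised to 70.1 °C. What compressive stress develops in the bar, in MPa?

E = 193700 MPa = 193.7 GPa.
ΔT = 54.50 K. Constrained thermal stress σ = E·α·ΔT = 193.7×10³ MPa × 11.2×10⁻⁶ × 54.50 = 118 MPa (compressive).

118 MPa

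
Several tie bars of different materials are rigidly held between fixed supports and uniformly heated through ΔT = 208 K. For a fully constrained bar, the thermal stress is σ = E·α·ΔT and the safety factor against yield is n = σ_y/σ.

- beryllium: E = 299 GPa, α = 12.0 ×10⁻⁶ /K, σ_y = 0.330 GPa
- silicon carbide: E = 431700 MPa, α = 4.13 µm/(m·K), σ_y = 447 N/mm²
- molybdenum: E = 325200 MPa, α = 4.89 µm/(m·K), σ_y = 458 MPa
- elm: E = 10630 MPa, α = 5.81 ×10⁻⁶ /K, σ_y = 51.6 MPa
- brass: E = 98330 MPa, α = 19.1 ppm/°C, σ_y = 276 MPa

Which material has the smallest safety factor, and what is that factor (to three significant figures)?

beryllium, n = 0.442

Per material, after unit conversion:
  beryllium: E = 299.0, α = 12.0, σ_y = 330.0 → σ = 746 MPa, n = 0.442
  silicon carbide: E = 431.7, α = 4.13, σ_y = 447.0 → σ = 371 MPa, n = 1.21
  molybdenum: E = 325.2, α = 4.89, σ_y = 458.0 → σ = 331 MPa, n = 1.38
  elm: E = 10.63, α = 5.81, σ_y = 51.60 → σ = 12.8 MPa, n = 4.02
  brass: E = 98.33, α = 19.1, σ_y = 276.0 → σ = 391 MPa, n = 0.707
Smallest n: beryllium with n = 0.442.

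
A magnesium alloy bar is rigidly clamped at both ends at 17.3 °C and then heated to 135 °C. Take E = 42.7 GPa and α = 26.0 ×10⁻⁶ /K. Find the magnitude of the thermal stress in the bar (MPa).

131 MPa

ΔT = 117.7 K. Constrained thermal stress σ = E·α·ΔT = 42.70×10³ MPa × 26.0×10⁻⁶ × 117.7 = 131 MPa (compressive).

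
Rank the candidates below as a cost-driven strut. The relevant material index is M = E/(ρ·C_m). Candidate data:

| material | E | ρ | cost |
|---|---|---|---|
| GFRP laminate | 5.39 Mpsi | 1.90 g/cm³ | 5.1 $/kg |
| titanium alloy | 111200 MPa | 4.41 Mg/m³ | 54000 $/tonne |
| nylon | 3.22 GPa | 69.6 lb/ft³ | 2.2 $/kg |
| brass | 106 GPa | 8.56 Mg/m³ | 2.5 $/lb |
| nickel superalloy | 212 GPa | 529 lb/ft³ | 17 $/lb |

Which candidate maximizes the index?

GFRP laminate

Normalizing units and computing the index:
  GFRP laminate: E = 37.16 GPa, ρ = 1900 kg/m³, cost = 5.100 $/kg
  titanium alloy: E = 111.2 GPa, ρ = 4410 kg/m³, cost = 54.00 $/kg
  nylon: E = 3.220 GPa, ρ = 1115 kg/m³, cost = 2.200 $/kg
  brass: E = 106.0 GPa, ρ = 8560 kg/m³, cost = 5.511 $/kg
  nickel superalloy: E = 212.0 GPa, ρ = 8474 kg/m³, cost = 37.48 $/kg
  GFRP laminate: M = 3.84 MN·m per $
  brass: M = 2.25 MN·m per $
  nylon: M = 1.31 MN·m per $
  nickel superalloy: M = 0.668 MN·m per $
  titanium alloy: M = 0.467 MN·m per $
Highest index: GFRP laminate.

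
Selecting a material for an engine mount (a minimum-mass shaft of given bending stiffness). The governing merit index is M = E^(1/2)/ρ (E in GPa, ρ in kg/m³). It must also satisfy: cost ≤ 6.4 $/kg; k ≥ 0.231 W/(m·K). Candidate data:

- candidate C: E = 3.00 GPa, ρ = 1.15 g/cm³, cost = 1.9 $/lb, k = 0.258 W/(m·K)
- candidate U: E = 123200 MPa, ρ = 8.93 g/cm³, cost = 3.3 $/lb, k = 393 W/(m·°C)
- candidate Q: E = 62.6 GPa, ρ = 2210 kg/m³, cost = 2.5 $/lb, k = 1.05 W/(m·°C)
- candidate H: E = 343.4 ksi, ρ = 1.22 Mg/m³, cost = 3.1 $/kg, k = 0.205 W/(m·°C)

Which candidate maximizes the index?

candidate Q

Screen on constraints: cost ≤ 6.4 $/kg; k ≥ 0.231 W/(m·K). Survivors: candidate C, candidate Q.
In SI units:
  candidate C: E = 3.000 GPa, ρ = 1150 kg/m³
  candidate Q: E = 62.60 GPa, ρ = 2210 kg/m³
  candidate Q: M = 3.58×10⁻³
  candidate C: M = 1.51×10⁻³
Candidate Q has the largest M.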